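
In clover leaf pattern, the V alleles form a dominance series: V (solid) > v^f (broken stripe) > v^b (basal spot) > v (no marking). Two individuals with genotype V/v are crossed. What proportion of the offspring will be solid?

Cross: V/v × V/v
Allele dominance: V > v^f > v^b > v
Offspring genotypes: 1 V/V, 2 V/v, 1 v/v
Phenotype counts: 3 solid, 1 unmarked
solid: 3 out of 4
Probability: 3/4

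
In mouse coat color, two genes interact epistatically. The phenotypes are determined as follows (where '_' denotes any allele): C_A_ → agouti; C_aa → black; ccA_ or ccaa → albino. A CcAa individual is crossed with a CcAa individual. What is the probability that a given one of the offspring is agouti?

Cross: CcAa × CcAa — consider each gene separately:
C gene: Cc × Cc → 1 CC, 2 Cc, 1 cc → 3 C_ : 1 cc (out of 4)
A gene: Aa × Aa → 1 AA, 2 Aa, 1 aa → 3 A_ : 1 aa (out of 4)
Genotype classes (out of 4 × 4 = 16): C_A_ = 3×3 = 9; C_aa = 3×1 = 3; ccA_ = 1×3 = 3; ccaa = 1×1 = 1
Apply the phenotype rules: C_A_ (9) → agouti; C_aa (3) → black; ccA_ (3) + ccaa (1) → albino
Phenotype counts (out of 16): 9 agouti, 3 black, 4 albino
agouti: 9 out of 16
Probability: 9/16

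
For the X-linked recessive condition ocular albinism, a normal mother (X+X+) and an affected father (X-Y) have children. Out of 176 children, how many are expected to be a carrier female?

Cross: X+X+ × X-Y
Offspring: 2 X+X-, 2 X+Y
Probability of a carrier female: 2/4 = 1/2
Expected count = 1/2 × 176 = 88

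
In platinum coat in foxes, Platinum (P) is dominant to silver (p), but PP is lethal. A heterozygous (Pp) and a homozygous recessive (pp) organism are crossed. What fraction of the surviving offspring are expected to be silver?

Cross: Pp × pp
Punnett square offspring (before lethality): 2 Pp, 2 pp
No PP offspring are produced in this cross.
silver: 2 out of 4
Probability: 2/4 = 1/2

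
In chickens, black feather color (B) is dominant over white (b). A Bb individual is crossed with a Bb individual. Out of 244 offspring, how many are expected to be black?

Punnett square for Bb × Bb:
Offspring genotypes: 1 BB, 2 Bb, 1 bb
black: 3, white: 1
black: 3 out of 4 → fraction 3/4
Expected count = 3/4 × 244 = 183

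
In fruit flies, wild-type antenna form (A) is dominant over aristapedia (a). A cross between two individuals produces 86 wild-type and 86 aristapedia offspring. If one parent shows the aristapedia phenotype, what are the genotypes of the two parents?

Observed offspring: 86 wild-type, 86 aristapedia
The observed ratio simplifies to 1:1. One parent shows aristapedia, so its genotype must be aa. A 1:1 offspring split requires the other parent to be heterozygous (Aa).
Parent genotypes: aa × Aa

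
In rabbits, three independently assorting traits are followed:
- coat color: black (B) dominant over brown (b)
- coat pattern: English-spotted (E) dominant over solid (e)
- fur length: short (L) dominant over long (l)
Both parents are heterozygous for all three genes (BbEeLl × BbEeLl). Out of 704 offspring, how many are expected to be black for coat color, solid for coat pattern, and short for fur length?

Trihybrid cross: BbEeLl × BbEeLl
Each trait segregates independently with a 3:1 phenotypic ratio, so each gene contributes 3/4 (dominant) or 1/4 (recessive).
Target: black (coat color), solid (coat pattern), short (fur length)
Probability = product of independent per-trait probabilities
= 3/4 × 1/4 × 3/4 = 9/64
Expected count = 9/64 × 704 = 99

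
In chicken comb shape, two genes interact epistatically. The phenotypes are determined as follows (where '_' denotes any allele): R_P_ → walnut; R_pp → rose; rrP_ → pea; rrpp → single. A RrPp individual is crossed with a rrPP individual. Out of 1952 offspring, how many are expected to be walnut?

Cross: RrPp × rrPP — consider each gene separately:
R gene: Rr × rr → 2 Rr, 2 rr → 2 R_ : 2 rr (out of 4)
P gene: Pp × PP → 2 PP, 2 Pp → 4 P_ (out of 4)
Genotype classes (out of 4 × 4 = 16): R_P_ = 2×4 = 8; rrP_ = 2×4 = 8
Apply the phenotype rules: R_P_ (8) → walnut; rrP_ (8) → pea
Phenotype counts (out of 16): 8 walnut, 8 pea
walnut: 8 out of 16 → fraction 1/2
Expected count = 1/2 × 1952 = 976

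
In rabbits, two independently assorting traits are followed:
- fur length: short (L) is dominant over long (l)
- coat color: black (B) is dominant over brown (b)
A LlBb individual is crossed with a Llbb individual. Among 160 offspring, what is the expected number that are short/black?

Dihybrid cross LlBb × Llbb — consider each gene separately:
fur length: Ll × Ll → 1 LL, 2 Ll, 1 ll → 3 L_ : 1 ll (out of 4)
coat color: Bb × bb → 2 Bb, 2 bb → 2 B_ : 2 bb (out of 4)
Combine (counts out of 4 × 4 = 16): short/black (L_B_) = 3×2 = 6; short/brown (L_bb) = 3×2 = 6; long/black (llB_) = 1×2 = 2; long/brown (llbb) = 1×2 = 2
Phenotype counts (out of 16): 6 short/black, 6 short/brown, 2 long/black, 2 long/brown
short/black: 6 out of 16 → fraction 3/8
Expected count = 3/8 × 160 = 60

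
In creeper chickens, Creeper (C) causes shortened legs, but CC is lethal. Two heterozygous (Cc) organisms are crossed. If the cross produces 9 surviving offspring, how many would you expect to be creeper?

Cross: Cc × Cc
Punnett square offspring (before lethality): 1 CC, 2 Cc, 1 cc
The CC genotype is lethal (embryos die); surviving offspring: 2 Cc, 1 cc
creeper: 2 out of 3 → fraction 2/3
Expected count = 2/3 × 9 = 6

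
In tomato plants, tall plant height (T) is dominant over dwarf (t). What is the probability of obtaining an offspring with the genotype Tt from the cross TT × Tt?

Punnett square for TT × Tt:
Offspring genotypes: 2 TT, 2 Tt
Total offspring: 4
Count with target: 2
Probability: 2/4 = 1/2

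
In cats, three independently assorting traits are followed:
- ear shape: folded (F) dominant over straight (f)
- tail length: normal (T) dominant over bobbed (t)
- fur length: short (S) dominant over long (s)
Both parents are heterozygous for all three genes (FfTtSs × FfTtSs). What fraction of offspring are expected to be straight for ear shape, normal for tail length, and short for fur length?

Trihybrid cross: FfTtSs × FfTtSs
Each trait segregates independently with a 3:1 phenotypic ratio, so each gene contributes 3/4 (dominant) or 1/4 (recessive).
Target: straight (ear shape), normal (tail length), short (fur length)
Probability = product of independent per-trait probabilities
= 1/4 × 3/4 × 3/4 = 9/64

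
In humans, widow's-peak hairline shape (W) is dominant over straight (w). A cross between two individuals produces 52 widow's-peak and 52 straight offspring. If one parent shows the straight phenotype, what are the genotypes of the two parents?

Observed offspring: 52 widow's-peak, 52 straight
The observed ratio simplifies to 1:1. One parent shows straight, so its genotype must be ww. A 1:1 offspring split requires the other parent to be heterozygous (Ww).
Parent genotypes: ww × Ww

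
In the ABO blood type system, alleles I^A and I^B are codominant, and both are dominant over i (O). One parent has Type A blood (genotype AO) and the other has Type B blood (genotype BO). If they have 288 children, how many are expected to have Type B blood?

Cross: AO × BO
Possible offspring genotypes: 1 AB, 1 AO, 1 BO, 1 OO
Blood type counts: 1 Type AB, 1 Type A, 1 Type B, 1 Type O
Probability of Type B: 1/4
Expected count = 1/4 × 288 = 72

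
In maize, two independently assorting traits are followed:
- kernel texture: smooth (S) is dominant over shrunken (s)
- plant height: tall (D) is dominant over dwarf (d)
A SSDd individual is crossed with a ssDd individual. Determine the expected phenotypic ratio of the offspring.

Dihybrid cross SSDd × ssDd — consider each gene separately:
kernel texture: SS × ss → 4 Ss → 4 S_ (out of 4)
plant height: Dd × Dd → 1 DD, 2 Dd, 1 dd → 3 D_ : 1 dd (out of 4)
Combine (counts out of 4 × 4 = 16): smooth/tall (S_D_) = 4×3 = 12; smooth/dwarf (S_dd) = 4×1 = 4
Phenotype counts (out of 16): 12 smooth/tall, 4 smooth/dwarf
Ratio: 3 smooth/tall : 1 smooth/dwarf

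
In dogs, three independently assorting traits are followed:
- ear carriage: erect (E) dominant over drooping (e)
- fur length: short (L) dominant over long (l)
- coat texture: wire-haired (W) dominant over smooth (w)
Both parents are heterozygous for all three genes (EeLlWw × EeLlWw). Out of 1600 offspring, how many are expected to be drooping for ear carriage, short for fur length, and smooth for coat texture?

Trihybrid cross: EeLlWw × EeLlWw
Each trait segregates independently with a 3:1 phenotypic ratio, so each gene contributes 3/4 (dominant) or 1/4 (recessive).
Target: drooping (ear carriage), short (fur length), smooth (coat texture)
Probability = product of independent per-trait probabilities
= 1/4 × 3/4 × 1/4 = 3/64
Expected count = 3/64 × 1600 = 75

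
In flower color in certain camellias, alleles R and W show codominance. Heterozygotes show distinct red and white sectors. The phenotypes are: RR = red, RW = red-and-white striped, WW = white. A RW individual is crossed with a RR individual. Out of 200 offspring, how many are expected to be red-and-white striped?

Punnett square for RW × RR:
Offspring genotypes: 2 RR, 2 RW
Phenotype counts: 2 red, 2 red-and-white striped
red-and-white striped: 2 out of 4 → fraction 1/2
Expected count = 1/2 × 200 = 100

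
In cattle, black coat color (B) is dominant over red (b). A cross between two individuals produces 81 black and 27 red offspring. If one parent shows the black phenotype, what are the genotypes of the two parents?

Observed offspring: 81 black, 27 red
The observed ratio simplifies to 3:1. Red (bb) offspring appear, so each parent must contribute one b allele. The parent stated to show black carries B, so it is Bb. The other parent is then either Bb or bb: Bb × bb would give a 1:1 split, whereas Bb × Bb gives 3:1 — matching the data. So both parents are heterozygous (Bb × Bb).
Parent genotypes: Bb × Bb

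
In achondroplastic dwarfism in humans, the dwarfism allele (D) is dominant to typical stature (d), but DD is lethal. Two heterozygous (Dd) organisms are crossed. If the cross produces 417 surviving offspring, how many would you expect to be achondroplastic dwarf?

Cross: Dd × Dd
Punnett square offspring (before lethality): 1 DD, 2 Dd, 1 dd
The DD genotype is lethal (embryos die); surviving offspring: 2 Dd, 1 dd
achondroplastic dwarf: 2 out of 3 → fraction 2/3
Expected count = 2/3 × 417 = 278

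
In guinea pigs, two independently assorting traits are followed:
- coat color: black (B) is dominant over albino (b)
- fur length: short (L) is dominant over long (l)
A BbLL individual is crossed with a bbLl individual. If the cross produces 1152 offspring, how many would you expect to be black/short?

Dihybrid cross BbLL × bbLl — consider each gene separately:
coat color: Bb × bb → 2 Bb, 2 bb → 2 B_ : 2 bb (out of 4)
fur length: LL × Ll → 2 LL, 2 Ll → 4 L_ (out of 4)
Combine (counts out of 4 × 4 = 16): black/short (B_L_) = 2×4 = 8; albino/short (bbL_) = 2×4 = 8
Phenotype counts (out of 16): 8 black/short, 8 albino/short
black/short: 8 out of 16 → fraction 1/2
Expected count = 1/2 × 1152 = 576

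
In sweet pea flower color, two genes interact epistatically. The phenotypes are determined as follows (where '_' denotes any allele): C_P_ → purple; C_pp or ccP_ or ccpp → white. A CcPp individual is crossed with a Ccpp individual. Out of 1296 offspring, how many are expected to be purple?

Cross: CcPp × Ccpp — consider each gene separately:
C gene: Cc × Cc → 1 CC, 2 Cc, 1 cc → 3 C_ : 1 cc (out of 4)
P gene: Pp × pp → 2 Pp, 2 pp → 2 P_ : 2 pp (out of 4)
Genotype classes (out of 4 × 4 = 16): C_P_ = 3×2 = 6; C_pp = 3×2 = 6; ccP_ = 1×2 = 2; ccpp = 1×2 = 2
Apply the phenotype rules: C_P_ (6) → purple; C_pp (6) + ccP_ (2) + ccpp (2) → white
Phenotype counts (out of 16): 6 purple, 10 white
purple: 6 out of 16 → fraction 3/8
Expected count = 3/8 × 1296 = 486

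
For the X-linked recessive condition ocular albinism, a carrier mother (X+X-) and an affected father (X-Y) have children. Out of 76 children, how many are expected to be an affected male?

Cross: X+X- × X-Y
Offspring: 1 X+X-, 1 X+Y, 1 X-X-, 1 X-Y
Probability of an affected male: 1/4
Expected count = 1/4 × 76 = 19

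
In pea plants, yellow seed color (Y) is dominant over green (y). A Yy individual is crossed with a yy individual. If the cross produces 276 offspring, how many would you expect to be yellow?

Punnett square for Yy × yy:
Offspring genotypes: 2 Yy, 2 yy
yellow: 2, green: 2
yellow: 2 out of 4 → fraction 1/2
Expected count = 1/2 × 276 = 138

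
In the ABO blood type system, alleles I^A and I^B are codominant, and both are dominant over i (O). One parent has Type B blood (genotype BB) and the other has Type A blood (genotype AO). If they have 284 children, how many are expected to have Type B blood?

Cross: BB × AO
Possible offspring genotypes: 2 AB, 2 BO
Blood type counts: 2 Type AB, 2 Type B
Probability of Type B: 2/4 = 1/2
Expected count = 1/2 × 284 = 142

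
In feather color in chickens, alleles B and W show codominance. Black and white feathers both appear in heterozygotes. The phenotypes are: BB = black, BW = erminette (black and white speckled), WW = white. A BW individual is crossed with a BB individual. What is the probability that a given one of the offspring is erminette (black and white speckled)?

Punnett square for BW × BB:
Offspring genotypes: 2 BB, 2 BW
Phenotype counts: 2 black, 2 erminette (black and white speckled)
erminette (black and white speckled): 2 out of 4
Probability: 2/4 = 1/2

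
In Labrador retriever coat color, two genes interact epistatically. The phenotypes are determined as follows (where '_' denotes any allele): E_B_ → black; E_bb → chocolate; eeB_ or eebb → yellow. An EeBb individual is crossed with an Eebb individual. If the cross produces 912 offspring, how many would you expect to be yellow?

Cross: EeBb × Eebb — consider each gene separately:
E gene: Ee × Ee → 1 EE, 2 Ee, 1 ee → 3 E_ : 1 ee (out of 4)
B gene: Bb × bb → 2 Bb, 2 bb → 2 B_ : 2 bb (out of 4)
Genotype classes (out of 4 × 4 = 16): E_B_ = 3×2 = 6; E_bb = 3×2 = 6; eeB_ = 1×2 = 2; eebb = 1×2 = 2
Apply the phenotype rules: E_B_ (6) → black; E_bb (6) → chocolate; eeB_ (2) + eebb (2) → yellow
Phenotype counts (out of 16): 6 black, 6 chocolate, 4 yellow
yellow: 4 out of 16 → fraction 1/4
Expected count = 1/4 × 912 = 228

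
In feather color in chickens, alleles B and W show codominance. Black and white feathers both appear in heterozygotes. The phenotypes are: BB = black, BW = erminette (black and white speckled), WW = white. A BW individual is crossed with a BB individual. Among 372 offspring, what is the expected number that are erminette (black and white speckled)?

Punnett square for BW × BB:
Offspring genotypes: 2 BB, 2 BW
Phenotype counts: 2 black, 2 erminette (black and white speckled)
erminette (black and white speckled): 2 out of 4 → fraction 1/2
Expected count = 1/2 × 372 = 186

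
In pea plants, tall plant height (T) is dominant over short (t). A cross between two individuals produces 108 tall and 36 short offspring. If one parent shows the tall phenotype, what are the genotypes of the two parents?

Observed offspring: 108 tall, 36 short
The observed ratio simplifies to 3:1. Short (tt) offspring appear, so each parent must contribute one t allele. The parent stated to show tall carries T, so it is Tt. The other parent is then either Tt or tt: Tt × tt would give a 1:1 split, whereas Tt × Tt gives 3:1 — matching the data. So both parents are heterozygous (Tt × Tt).
Parent genotypes: Tt × Tt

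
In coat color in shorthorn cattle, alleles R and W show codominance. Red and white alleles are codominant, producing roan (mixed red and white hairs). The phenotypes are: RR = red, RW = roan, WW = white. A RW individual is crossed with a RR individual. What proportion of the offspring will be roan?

Punnett square for RW × RR:
Offspring genotypes: 2 RR, 2 RW
Phenotype counts: 2 red, 2 roan
roan: 2 out of 4
Probability: 2/4 = 1/2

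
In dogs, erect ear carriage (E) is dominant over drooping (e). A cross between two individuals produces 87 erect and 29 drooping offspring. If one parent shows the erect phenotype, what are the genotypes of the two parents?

Observed offspring: 87 erect, 29 drooping
The observed ratio simplifies to 3:1. Drooping (ee) offspring appear, so each parent must contribute one e allele. The parent stated to show erect carries E, so it is Ee. The other parent is then either Ee or ee: Ee × ee would give a 1:1 split, whereas Ee × Ee gives 3:1 — matching the data. So both parents are heterozygous (Ee × Ee).
Parent genotypes: Ee × Ee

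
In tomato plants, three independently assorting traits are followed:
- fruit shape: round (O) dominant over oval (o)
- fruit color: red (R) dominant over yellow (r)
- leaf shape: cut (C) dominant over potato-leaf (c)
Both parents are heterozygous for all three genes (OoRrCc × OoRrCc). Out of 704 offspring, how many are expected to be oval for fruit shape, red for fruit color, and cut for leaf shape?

Trihybrid cross: OoRrCc × OoRrCc
Each trait segregates independently with a 3:1 phenotypic ratio, so each gene contributes 3/4 (dominant) or 1/4 (recessive).
Target: oval (fruit shape), red (fruit color), cut (leaf shape)
Probability = product of independent per-trait probabilities
= 1/4 × 3/4 × 3/4 = 9/64
Expected count = 9/64 × 704 = 99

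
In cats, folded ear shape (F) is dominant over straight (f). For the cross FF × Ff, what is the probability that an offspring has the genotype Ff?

Punnett square for FF × Ff:
Offspring genotypes: 2 FF, 2 Ff
Total offspring: 4
Count with target: 2
Probability: 2/4 = 1/2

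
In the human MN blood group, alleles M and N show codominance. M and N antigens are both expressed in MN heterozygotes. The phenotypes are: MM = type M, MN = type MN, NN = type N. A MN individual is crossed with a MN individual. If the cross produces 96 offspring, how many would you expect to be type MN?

Punnett square for MN × MN:
Offspring genotypes: 1 MM, 2 MN, 1 NN
Phenotype counts: 1 type M, 2 type MN, 1 type N
type MN: 2 out of 4 → fraction 1/2
Expected count = 1/2 × 96 = 48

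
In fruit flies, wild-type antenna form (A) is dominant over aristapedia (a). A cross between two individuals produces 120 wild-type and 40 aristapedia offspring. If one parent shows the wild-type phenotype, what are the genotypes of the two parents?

Observed offspring: 120 wild-type, 40 aristapedia
The observed ratio simplifies to 3:1. Aristapedia (aa) offspring appear, so each parent must contribute one a allele. The parent stated to show wild-type carries A, so it is Aa. The other parent is then either Aa or aa: Aa × aa would give a 1:1 split, whereas Aa × Aa gives 3:1 — matching the data. So both parents are heterozygous (Aa × Aa).
Parent genotypes: Aa × Aa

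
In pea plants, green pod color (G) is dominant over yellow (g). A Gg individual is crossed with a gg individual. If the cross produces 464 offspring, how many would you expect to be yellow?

Punnett square for Gg × gg:
Offspring genotypes: 2 Gg, 2 gg
green: 2, yellow: 2
yellow: 2 out of 4 → fraction 1/2
Expected count = 1/2 × 464 = 232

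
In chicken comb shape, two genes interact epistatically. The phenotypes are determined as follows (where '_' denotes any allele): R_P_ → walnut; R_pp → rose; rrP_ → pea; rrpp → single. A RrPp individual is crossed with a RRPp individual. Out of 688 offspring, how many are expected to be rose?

Cross: RrPp × RRPp — consider each gene separately:
R gene: Rr × RR → 2 RR, 2 Rr → 4 R_ (out of 4)
P gene: Pp × Pp → 1 PP, 2 Pp, 1 pp → 3 P_ : 1 pp (out of 4)
Genotype classes (out of 4 × 4 = 16): R_P_ = 4×3 = 12; R_pp = 4×1 = 4
Apply the phenotype rules: R_P_ (12) → walnut; R_pp (4) → rose
Phenotype counts (out of 16): 12 walnut, 4 rose
rose: 4 out of 16 → fraction 1/4
Expected count = 1/4 × 688 = 172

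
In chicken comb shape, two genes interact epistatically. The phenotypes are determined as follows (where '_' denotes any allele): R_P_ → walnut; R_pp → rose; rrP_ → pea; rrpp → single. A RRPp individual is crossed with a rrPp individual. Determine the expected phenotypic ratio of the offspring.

Cross: RRPp × rrPp — consider each gene separately:
R gene: RR × rr → 4 Rr → 4 R_ (out of 4)
P gene: Pp × Pp → 1 PP, 2 Pp, 1 pp → 3 P_ : 1 pp (out of 4)
Genotype classes (out of 4 × 4 = 16): R_P_ = 4×3 = 12; R_pp = 4×1 = 4
Apply the phenotype rules: R_P_ (12) → walnut; R_pp (4) → rose
Phenotype counts (out of 16): 12 walnut, 4 rose
Ratio: 3 walnut : 1 rose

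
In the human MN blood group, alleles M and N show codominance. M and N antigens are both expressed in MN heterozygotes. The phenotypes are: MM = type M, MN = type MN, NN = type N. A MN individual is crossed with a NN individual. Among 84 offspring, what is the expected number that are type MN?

Punnett square for MN × NN:
Offspring genotypes: 2 MN, 2 NN
Phenotype counts: 2 type MN, 2 type N
type MN: 2 out of 4 → fraction 1/2
Expected count = 1/2 × 84 = 42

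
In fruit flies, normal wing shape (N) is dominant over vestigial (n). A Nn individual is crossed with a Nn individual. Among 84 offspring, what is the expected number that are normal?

Punnett square for Nn × Nn:
Offspring genotypes: 1 NN, 2 Nn, 1 nn
normal: 3, vestigial: 1
normal: 3 out of 4 → fraction 3/4
Expected count = 3/4 × 84 = 63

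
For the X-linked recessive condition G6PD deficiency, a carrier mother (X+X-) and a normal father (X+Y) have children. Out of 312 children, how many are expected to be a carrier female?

Cross: X+X- × X+Y
Offspring: 1 X+X+, 1 X+Y, 1 X+X-, 1 X-Y
Probability of a carrier female: 1/4
Expected count = 1/4 × 312 = 78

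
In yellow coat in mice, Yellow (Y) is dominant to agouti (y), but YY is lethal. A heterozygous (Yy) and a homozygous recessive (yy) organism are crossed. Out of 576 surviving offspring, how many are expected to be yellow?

Cross: Yy × yy
Punnett square offspring (before lethality): 2 Yy, 2 yy
No YY offspring are produced in this cross.
yellow: 2 out of 4 → fraction 1/2
Expected count = 1/2 × 576 = 288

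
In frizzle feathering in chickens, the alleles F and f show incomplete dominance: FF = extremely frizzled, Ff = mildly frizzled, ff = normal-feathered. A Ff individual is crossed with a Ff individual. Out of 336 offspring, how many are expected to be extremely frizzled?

Punnett square for Ff × Ff:
Offspring genotypes: 1 FF, 2 Ff, 1 ff
Phenotype counts: 1 extremely frizzled, 2 mildly frizzled, 1 normal-feathered
extremely frizzled: 1 out of 4 → fraction 1/4
Expected count = 1/4 × 336 = 84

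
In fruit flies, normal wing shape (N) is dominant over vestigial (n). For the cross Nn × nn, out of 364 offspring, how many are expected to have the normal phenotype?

Punnett square for Nn × nn:
Offspring genotypes: 2 Nn, 2 nn
Total offspring: 4
Count with target: 2
Probability: 2/4 = 1/2
Expected count = 1/2 × 364 = 182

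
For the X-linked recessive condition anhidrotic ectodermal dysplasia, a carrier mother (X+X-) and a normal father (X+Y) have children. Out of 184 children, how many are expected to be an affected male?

Cross: X+X- × X+Y
Offspring: 1 X+X+, 1 X+Y, 1 X+X-, 1 X-Y
Probability of an affected male: 1/4
Expected count = 1/4 × 184 = 46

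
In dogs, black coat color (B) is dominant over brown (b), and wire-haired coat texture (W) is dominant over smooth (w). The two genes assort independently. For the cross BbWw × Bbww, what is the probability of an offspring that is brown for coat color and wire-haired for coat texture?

Dihybrid cross BbWw × Bbww — consider each gene separately:
coat color: Bb × Bb → 1 BB, 2 Bb, 1 bb → 3 B_ : 1 bb (out of 4)
coat texture: Ww × ww → 2 Ww, 2 ww → 2 W_ : 2 ww (out of 4)
Looking for: brown (bb) and wire-haired (W_)
P(brown) = 1/4, P(wire-haired) = 2/4
P(both) = 1/4 × 2/4 = 2/16 = 1/8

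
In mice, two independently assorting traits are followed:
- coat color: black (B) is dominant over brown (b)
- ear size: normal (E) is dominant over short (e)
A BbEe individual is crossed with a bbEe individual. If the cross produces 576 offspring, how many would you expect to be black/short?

Dihybrid cross BbEe × bbEe — consider each gene separately:
coat color: Bb × bb → 2 Bb, 2 bb → 2 B_ : 2 bb (out of 4)
ear size: Ee × Ee → 1 EE, 2 Ee, 1 ee → 3 E_ : 1 ee (out of 4)
Combine (counts out of 4 × 4 = 16): black/normal (B_E_) = 2×3 = 6; black/short (B_ee) = 2×1 = 2; brown/normal (bbE_) = 2×3 = 6; brown/short (bbee) = 2×1 = 2
Phenotype counts (out of 16): 6 black/normal, 2 black/short, 6 brown/normal, 2 brown/short
black/short: 2 out of 16 → fraction 1/8
Expected count = 1/8 × 576 = 72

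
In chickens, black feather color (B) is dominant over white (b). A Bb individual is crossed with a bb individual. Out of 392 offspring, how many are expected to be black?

Punnett square for Bb × bb:
Offspring genotypes: 2 Bb, 2 bb
black: 2, white: 2
black: 2 out of 4 → fraction 1/2
Expected count = 1/2 × 392 = 196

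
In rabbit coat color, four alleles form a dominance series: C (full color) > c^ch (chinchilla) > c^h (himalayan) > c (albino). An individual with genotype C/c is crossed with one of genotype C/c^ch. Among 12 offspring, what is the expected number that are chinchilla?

Cross: C/c × C/c^ch
Allele dominance: C > c^ch > c^h > c
Offspring genotypes: 1 C/C, 1 C/c^ch, 1 C/c, 1 c^ch/c
Phenotype counts: 3 full color, 1 chinchilla
chinchilla: 1 out of 4 → fraction 1/4
Expected count = 1/4 × 12 = 3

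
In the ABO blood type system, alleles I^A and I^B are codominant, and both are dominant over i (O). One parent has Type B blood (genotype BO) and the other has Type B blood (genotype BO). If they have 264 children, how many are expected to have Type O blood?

Cross: BO × BO
Possible offspring genotypes: 1 BB, 2 BO, 1 OO
Blood type counts: 3 Type B, 1 Type O
Probability of Type O: 1/4
Expected count = 1/4 × 264 = 66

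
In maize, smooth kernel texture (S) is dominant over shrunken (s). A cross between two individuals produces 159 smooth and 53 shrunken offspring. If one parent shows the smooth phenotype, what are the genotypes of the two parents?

Observed offspring: 159 smooth, 53 shrunken
The observed ratio simplifies to 3:1. Shrunken (ss) offspring appear, so each parent must contribute one s allele. The parent stated to show smooth carries S, so it is Ss. The other parent is then either Ss or ss: Ss × ss would give a 1:1 split, whereas Ss × Ss gives 3:1 — matching the data. So both parents are heterozygous (Ss × Ss).
Parent genotypes: Ss × Ss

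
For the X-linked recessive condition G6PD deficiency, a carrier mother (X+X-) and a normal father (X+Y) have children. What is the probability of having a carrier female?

Cross: X+X- × X+Y
Offspring: 1 X+X+, 1 X+Y, 1 X+X-, 1 X-Y
Probability of a carrier female: 1/4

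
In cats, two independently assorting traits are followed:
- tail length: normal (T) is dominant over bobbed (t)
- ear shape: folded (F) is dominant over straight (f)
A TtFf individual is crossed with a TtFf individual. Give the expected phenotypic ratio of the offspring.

Dihybrid cross TtFf × TtFf — consider each gene separately:
tail length: Tt × Tt → 1 TT, 2 Tt, 1 tt → 3 T_ : 1 tt (out of 4)
ear shape: Ff × Ff → 1 FF, 2 Ff, 1 ff → 3 F_ : 1 ff (out of 4)
Combine (counts out of 4 × 4 = 16): normal/folded (T_F_) = 3×3 = 9; normal/straight (T_ff) = 3×1 = 3; bobbed/folded (ttF_) = 1×3 = 3; bobbed/straight (ttff) = 1×1 = 1
Phenotype counts (out of 16): 9 normal/folded, 3 normal/straight, 3 bobbed/folded, 1 bobbed/straight
Ratio: 9 normal/folded : 3 normal/straight : 3 bobbed/folded : 1 bobbed/straight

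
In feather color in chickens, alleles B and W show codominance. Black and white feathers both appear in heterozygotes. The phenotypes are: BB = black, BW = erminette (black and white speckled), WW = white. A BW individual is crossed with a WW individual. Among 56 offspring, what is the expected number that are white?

Punnett square for BW × WW:
Offspring genotypes: 2 BW, 2 WW
Phenotype counts: 2 erminette (black and white speckled), 2 white
white: 2 out of 4 → fraction 1/2
Expected count = 1/2 × 56 = 28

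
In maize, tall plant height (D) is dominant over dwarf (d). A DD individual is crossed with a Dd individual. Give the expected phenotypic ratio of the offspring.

Punnett square for DD × Dd:
Offspring genotypes: 2 DD, 2 Dd
tall: 4, dwarf: 0
Ratio: all tall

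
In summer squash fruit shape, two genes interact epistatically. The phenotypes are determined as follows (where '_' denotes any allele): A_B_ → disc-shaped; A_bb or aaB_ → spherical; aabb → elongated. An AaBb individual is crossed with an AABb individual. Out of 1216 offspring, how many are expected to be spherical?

Cross: AaBb × AABb — consider each gene separately:
A gene: Aa × AA → 2 AA, 2 Aa → 4 A_ (out of 4)
B gene: Bb × Bb → 1 BB, 2 Bb, 1 bb → 3 B_ : 1 bb (out of 4)
Genotype classes (out of 4 × 4 = 16): A_B_ = 4×3 = 12; A_bb = 4×1 = 4
Apply the phenotype rules: A_B_ (12) → disc-shaped; A_bb (4) → spherical
Phenotype counts (out of 16): 12 disc-shaped, 4 spherical
spherical: 4 out of 16 → fraction 1/4
Expected count = 1/4 × 1216 = 304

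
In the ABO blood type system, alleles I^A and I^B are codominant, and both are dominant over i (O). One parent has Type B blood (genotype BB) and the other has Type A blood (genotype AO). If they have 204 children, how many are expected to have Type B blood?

Cross: BB × AO
Possible offspring genotypes: 2 AB, 2 BO
Blood type counts: 2 Type AB, 2 Type B
Probability of Type B: 2/4 = 1/2
Expected count = 1/2 × 204 = 102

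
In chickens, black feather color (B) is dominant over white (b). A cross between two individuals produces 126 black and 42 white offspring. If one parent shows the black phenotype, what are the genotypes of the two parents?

Observed offspring: 126 black, 42 white
The observed ratio simplifies to 3:1. White (bb) offspring appear, so each parent must contribute one b allele. The parent stated to show black carries B, so it is Bb. The other parent is then either Bb or bb: Bb × bb would give a 1:1 split, whereas Bb × Bb gives 3:1 — matching the data. So both parents are heterozygous (Bb × Bb).
Parent genotypes: Bb × Bb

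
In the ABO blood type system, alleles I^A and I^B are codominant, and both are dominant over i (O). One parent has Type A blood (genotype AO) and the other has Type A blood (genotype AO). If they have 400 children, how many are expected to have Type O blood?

Cross: AO × AO
Possible offspring genotypes: 1 AA, 2 AO, 1 OO
Blood type counts: 3 Type A, 1 Type O
Probability of Type O: 1/4
Expected count = 1/4 × 400 = 100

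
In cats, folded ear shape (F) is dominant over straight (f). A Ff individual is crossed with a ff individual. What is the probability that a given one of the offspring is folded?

Punnett square for Ff × ff:
Offspring genotypes: 2 Ff, 2 ff
folded: 2, straight: 2
folded: 2 out of 4
Probability: 2/4 = 1/2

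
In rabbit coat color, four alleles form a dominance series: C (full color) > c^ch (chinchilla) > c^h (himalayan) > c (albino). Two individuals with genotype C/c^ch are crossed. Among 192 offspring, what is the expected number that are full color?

Cross: C/c^ch × C/c^ch
Allele dominance: C > c^ch > c^h > c
Offspring genotypes: 1 C/C, 2 C/c^ch, 1 c^ch/c^ch
Phenotype counts: 3 full color, 1 chinchilla
full color: 3 out of 4 → fraction 3/4
Expected count = 3/4 × 192 = 144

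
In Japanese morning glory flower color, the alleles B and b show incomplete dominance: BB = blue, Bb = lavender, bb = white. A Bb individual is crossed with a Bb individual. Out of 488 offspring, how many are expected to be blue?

Punnett square for Bb × Bb:
Offspring genotypes: 1 BB, 2 Bb, 1 bb
Phenotype counts: 1 blue, 2 lavender, 1 white
blue: 1 out of 4 → fraction 1/4
Expected count = 1/4 × 488 = 122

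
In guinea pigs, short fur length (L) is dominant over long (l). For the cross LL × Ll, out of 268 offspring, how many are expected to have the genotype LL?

Punnett square for LL × Ll:
Offspring genotypes: 2 LL, 2 Ll
Total offspring: 4
Count with target: 2
Probability: 2/4 = 1/2
Expected count = 1/2 × 268 = 134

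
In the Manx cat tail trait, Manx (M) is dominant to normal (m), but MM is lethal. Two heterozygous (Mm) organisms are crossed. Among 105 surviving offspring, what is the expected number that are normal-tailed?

Cross: Mm × Mm
Punnett square offspring (before lethality): 1 MM, 2 Mm, 1 mm
The MM genotype is lethal (embryos die); surviving offspring: 2 Mm, 1 mm
normal-tailed: 1 out of 3 → fraction 1/3
Expected count = 1/3 × 105 = 35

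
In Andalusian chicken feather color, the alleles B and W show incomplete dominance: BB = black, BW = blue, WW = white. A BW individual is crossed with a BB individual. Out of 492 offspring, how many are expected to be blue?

Punnett square for BW × BB:
Offspring genotypes: 2 BB, 2 BW
Phenotype counts: 2 black, 2 blue
blue: 2 out of 4 → fraction 1/2
Expected count = 1/2 × 492 = 246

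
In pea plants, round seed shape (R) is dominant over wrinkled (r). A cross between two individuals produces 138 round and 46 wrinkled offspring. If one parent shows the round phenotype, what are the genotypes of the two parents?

Observed offspring: 138 round, 46 wrinkled
The observed ratio simplifies to 3:1. Wrinkled (rr) offspring appear, so each parent must contribute one r allele. The parent stated to show round carries R, so it is Rr. The other parent is then either Rr or rr: Rr × rr would give a 1:1 split, whereas Rr × Rr gives 3:1 — matching the data. So both parents are heterozygous (Rr × Rr).
Parent genotypes: Rr × Rr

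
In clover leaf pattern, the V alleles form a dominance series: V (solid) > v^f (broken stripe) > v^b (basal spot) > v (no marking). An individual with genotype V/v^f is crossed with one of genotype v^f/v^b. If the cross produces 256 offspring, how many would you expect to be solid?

Cross: V/v^f × v^f/v^b
Allele dominance: V > v^f > v^b > v
Offspring genotypes: 1 V/v^f, 1 V/v^b, 1 v^f/v^f, 1 v^f/v^b
Phenotype counts: 2 solid, 2 broken stripe
solid: 2 out of 4 → fraction 1/2
Expected count = 1/2 × 256 = 128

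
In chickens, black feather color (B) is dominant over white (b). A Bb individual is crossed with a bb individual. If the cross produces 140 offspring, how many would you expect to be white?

Punnett square for Bb × bb:
Offspring genotypes: 2 Bb, 2 bb
black: 2, white: 2
white: 2 out of 4 → fraction 1/2
Expected count = 1/2 × 140 = 70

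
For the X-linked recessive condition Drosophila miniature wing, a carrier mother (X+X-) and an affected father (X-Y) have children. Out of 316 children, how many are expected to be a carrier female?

Cross: X+X- × X-Y
Offspring: 1 X+X-, 1 X+Y, 1 X-X-, 1 X-Y
Probability of a carrier female: 1/4
Expected count = 1/4 × 316 = 79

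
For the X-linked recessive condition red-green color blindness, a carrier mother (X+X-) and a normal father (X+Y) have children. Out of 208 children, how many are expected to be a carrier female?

Cross: X+X- × X+Y
Offspring: 1 X+X+, 1 X+Y, 1 X+X-, 1 X-Y
Probability of a carrier female: 1/4
Expected count = 1/4 × 208 = 52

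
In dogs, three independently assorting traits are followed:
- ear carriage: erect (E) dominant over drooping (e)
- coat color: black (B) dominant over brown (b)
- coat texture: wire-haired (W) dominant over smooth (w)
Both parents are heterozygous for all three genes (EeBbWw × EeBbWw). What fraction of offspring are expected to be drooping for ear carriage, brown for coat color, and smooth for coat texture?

Trihybrid cross: EeBbWw × EeBbWw
Each trait segregates independently with a 3:1 phenotypic ratio, so each gene contributes 3/4 (dominant) or 1/4 (recessive).
Target: drooping (ear carriage), brown (coat color), smooth (coat texture)
Probability = product of independent per-trait probabilities
= 1/4 × 1/4 × 1/4 = 1/64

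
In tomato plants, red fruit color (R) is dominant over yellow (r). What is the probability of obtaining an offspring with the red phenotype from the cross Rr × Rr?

Punnett square for Rr × Rr:
Offspring genotypes: 1 RR, 2 Rr, 1 rr
Total offspring: 4
Count with target: 3
Probability: 3/4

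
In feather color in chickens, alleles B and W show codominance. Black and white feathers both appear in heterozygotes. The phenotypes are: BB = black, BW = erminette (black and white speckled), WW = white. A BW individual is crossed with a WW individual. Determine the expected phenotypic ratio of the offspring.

Punnett square for BW × WW:
Offspring genotypes: 2 BW, 2 WW
Phenotype counts: 2 erminette (black and white speckled), 2 white
Ratio: 1 erminette (black and white speckled) : 1 white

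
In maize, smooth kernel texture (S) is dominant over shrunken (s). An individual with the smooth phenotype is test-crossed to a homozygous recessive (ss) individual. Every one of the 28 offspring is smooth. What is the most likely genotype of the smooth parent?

Test cross: ? × ss
All offspring are smooth.
If the unknown parent were heterozygous (Ss), about half of 28 offspring would be shrunken; none are. The unknown parent is most likely homozygous dominant (SS).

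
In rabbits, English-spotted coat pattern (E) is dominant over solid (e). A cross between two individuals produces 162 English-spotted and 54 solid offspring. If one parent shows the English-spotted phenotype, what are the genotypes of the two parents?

Observed offspring: 162 English-spotted, 54 solid
The observed ratio simplifies to 3:1. Solid (ee) offspring appear, so each parent must contribute one e allele. The parent stated to show English-spotted carries E, so it is Ee. The other parent is then either Ee or ee: Ee × ee would give a 1:1 split, whereas Ee × Ee gives 3:1 — matching the data. So both parents are heterozygous (Ee × Ee).
Parent genotypes: Ee × Ee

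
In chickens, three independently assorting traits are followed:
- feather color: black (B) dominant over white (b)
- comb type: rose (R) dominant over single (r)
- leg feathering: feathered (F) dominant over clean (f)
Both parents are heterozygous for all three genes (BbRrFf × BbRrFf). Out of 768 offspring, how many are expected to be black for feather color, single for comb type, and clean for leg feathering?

Trihybrid cross: BbRrFf × BbRrFf
Each trait segregates independently with a 3:1 phenotypic ratio, so each gene contributes 3/4 (dominant) or 1/4 (recessive).
Target: black (feather color), single (comb type), clean (leg feathering)
Probability = product of independent per-trait probabilities
= 3/4 × 1/4 × 1/4 = 3/64
Expected count = 3/64 × 768 = 36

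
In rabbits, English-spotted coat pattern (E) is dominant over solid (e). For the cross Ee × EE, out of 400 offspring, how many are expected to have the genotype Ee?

Punnett square for Ee × EE:
Offspring genotypes: 2 EE, 2 Ee
Total offspring: 4
Count with target: 2
Probability: 2/4 = 1/2
Expected count = 1/2 × 400 = 200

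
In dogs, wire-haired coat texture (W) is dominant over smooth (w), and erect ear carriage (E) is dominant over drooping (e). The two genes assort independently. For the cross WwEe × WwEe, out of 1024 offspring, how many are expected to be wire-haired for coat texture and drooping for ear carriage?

Dihybrid cross WwEe × WwEe — consider each gene separately:
coat texture: Ww × Ww → 1 WW, 2 Ww, 1 ww → 3 W_ : 1 ww (out of 4)
ear carriage: Ee × Ee → 1 EE, 2 Ee, 1 ee → 3 E_ : 1 ee (out of 4)
Looking for: wire-haired (W_) and drooping (ee)
P(wire-haired) = 3/4, P(drooping) = 1/4
P(both) = 3/4 × 1/4 = 3/16
Expected count = 3/16 × 1024 = 192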